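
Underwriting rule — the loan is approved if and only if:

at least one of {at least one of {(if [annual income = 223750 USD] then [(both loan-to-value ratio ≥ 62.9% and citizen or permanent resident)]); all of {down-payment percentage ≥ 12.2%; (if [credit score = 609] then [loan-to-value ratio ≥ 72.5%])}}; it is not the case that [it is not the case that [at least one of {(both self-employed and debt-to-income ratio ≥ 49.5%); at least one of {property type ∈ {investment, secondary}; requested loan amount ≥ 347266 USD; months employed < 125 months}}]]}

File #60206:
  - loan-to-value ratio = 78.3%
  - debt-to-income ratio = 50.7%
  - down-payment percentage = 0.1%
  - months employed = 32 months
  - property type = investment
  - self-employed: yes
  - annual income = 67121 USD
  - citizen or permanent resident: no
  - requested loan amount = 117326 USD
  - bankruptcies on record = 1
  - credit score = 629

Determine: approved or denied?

Atomic conditions:
  annual income = 223750 USD: 67121 == 223750 is false
  loan-to-value ratio ≥ 62.9%: 78.3 ≥ 62.9 is true
  citizen or permanent resident: no → false
  down-payment percentage ≥ 12.2%: 0.1 ≥ 12.2 is false
  credit score = 609: 629 == 609 is false
  loan-to-value ratio ≥ 72.5%: 78.3 ≥ 72.5 is true
  self-employed: yes → true
  debt-to-income ratio ≥ 49.5%: 50.7 ≥ 49.5 is true
  property type ∈ {investment, secondary}: investment is in the set → true
  requested loan amount ≥ 347266 USD: 117326 ≥ 347266 is false
  months employed < 125 months: 32 < 125 is true
Combine:
[1.1.2] true AND false = false
[1.1] false → false (antecedent false ⇒ implication holds) = true
[1.2.2] false → true (antecedent false ⇒ implication holds) = true
[1.2] false AND true = false
[1] true OR false = true
[2.1.1.1] true AND true = true
[2.1.1.2] true OR false OR true = true
[2.1.1] true OR true = true
[2.1] NOT true = false
[2] NOT false = true
[root] true OR true = true
Overall: true → approved

Approved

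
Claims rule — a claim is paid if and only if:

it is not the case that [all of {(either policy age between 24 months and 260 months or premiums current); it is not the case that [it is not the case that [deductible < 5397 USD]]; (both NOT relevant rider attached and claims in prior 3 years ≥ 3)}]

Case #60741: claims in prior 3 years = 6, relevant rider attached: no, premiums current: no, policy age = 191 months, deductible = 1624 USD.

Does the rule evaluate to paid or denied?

Atomic conditions:
  policy age between 24 months and 260 months: 191 in [24, 260] is true
  premiums current: no → false
  deductible < 5397 USD: 1624 < 5397 is true
  NOT relevant rider attached: no → true
  claims in prior 3 years ≥ 3: 6 ≥ 3 is true
Combine:
[1.1] true OR false = true
[1.2.1] NOT true = false
[1.2] NOT false = true
[1.3] true AND true = true
[1] true AND true AND true = true
[root] NOT true = false
Overall: false → denied

Denied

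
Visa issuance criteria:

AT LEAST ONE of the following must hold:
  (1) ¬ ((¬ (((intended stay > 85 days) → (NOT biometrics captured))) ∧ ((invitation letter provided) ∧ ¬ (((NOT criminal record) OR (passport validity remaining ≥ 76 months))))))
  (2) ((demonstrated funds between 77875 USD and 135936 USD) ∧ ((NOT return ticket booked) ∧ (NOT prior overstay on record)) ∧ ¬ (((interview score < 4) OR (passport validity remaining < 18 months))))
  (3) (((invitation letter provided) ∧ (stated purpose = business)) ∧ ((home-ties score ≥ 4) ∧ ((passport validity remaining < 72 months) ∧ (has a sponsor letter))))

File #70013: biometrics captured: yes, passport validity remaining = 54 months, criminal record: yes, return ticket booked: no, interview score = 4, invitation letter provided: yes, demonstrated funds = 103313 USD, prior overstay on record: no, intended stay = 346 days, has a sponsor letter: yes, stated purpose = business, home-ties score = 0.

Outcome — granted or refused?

Granted

Atomic conditions:
  intended stay > 85 days: 346 > 85 is true
  NOT biometrics captured: yes → false
  invitation letter provided: yes → true
  NOT criminal record: yes → false
  passport validity remaining ≥ 76 months: 54 ≥ 76 is false
  demonstrated funds between 77875 USD and 135936 USD: 103313 in [77875, 135936] is true
  NOT return ticket booked: no → true
  NOT prior overstay on record: no → true
  interview score < 4: 4 < 4 is false
  passport validity remaining < 18 months: 54 < 18 is false
  stated purpose = business: business == business is true
  home-ties score ≥ 4: 0 ≥ 4 is false
  passport validity remaining < 72 months: 54 < 72 is true
  has a sponsor letter: yes → true
Combine:
[1.1.1.1] true → false = false
[1.1.1] NOT false = true
[1.1.2.2.1] false OR false = false
[1.1.2.2] NOT false = true
[1.1.2] true AND true = true
[1.1] true AND true = true
[1] NOT true = false
[2.2] true AND true = true
[2.3.1] false OR false = false
[2.3] NOT false = true
[2] true AND true AND true = true
[3.1] true AND true = true
[3.2.2] true AND true = true
[3.2] false AND true = false
[3] true AND false = false
[root] false OR true OR false = true
Overall: true → granted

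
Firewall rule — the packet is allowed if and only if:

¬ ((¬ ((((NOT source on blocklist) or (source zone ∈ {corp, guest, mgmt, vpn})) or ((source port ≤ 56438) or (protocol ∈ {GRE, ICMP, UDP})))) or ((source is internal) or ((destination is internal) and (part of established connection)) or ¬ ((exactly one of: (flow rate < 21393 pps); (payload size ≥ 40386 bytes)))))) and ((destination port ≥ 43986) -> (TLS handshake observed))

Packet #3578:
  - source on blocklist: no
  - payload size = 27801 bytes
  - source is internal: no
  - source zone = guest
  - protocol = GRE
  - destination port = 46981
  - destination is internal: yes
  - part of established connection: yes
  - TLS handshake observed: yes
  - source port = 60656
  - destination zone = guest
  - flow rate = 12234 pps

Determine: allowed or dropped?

Dropped

Atomic conditions:
  NOT source on blocklist: no → true
  source zone ∈ {corp, guest, mgmt, vpn}: guest is in the set → true
  source port ≤ 56438: 60656 ≤ 56438 is false
  protocol ∈ {GRE, ICMP, UDP}: GRE is in the set → true
  source is internal: no → false
  destination is internal: yes → true
  part of established connection: yes → true
  flow rate < 21393 pps: 12234 < 21393 is true
  payload size ≥ 40386 bytes: 27801 ≥ 40386 is false
  destination port ≥ 43986: 46981 ≥ 43986 is true
  TLS handshake observed: yes → true
Combine:
[1.1.1.1.1] true OR true = true
[1.1.1.1.2] false OR true = true
[1.1.1.1] true OR true = true
[1.1.1] NOT true = false
[1.1.2.2] true AND true = true
[1.1.2.3.1] exactly-one(true, false) = true
[1.1.2.3] NOT true = false
[1.1.2] false OR true OR false = true
[1.1] false OR true = true
[1] NOT true = false
[2] true → true = true
[root] false AND true = false
Overall: false → dropped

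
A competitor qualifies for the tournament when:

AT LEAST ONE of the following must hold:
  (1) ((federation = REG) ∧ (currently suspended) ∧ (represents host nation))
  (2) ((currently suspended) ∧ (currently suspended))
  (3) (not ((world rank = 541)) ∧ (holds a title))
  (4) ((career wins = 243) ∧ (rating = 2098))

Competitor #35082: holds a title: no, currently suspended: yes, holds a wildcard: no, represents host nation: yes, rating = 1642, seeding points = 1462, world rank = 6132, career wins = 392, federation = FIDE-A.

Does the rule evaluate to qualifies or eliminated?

Atomic conditions:
  federation = REG: FIDE-A == REG is false
  currently suspended: yes → true
  represents host nation: yes → true
  world rank = 541: 6132 == 541 is false
  holds a title: no → false
  career wins = 243: 392 == 243 is false
  rating = 2098: 1642 == 2098 is false
Combine:
[1] false AND true AND true = false
[2] true AND true = true
[3.1] NOT false = true
[3] true AND false = false
[4] false AND false = false
[root] false OR true OR false OR false = true
Overall: true → qualifies

Qualifies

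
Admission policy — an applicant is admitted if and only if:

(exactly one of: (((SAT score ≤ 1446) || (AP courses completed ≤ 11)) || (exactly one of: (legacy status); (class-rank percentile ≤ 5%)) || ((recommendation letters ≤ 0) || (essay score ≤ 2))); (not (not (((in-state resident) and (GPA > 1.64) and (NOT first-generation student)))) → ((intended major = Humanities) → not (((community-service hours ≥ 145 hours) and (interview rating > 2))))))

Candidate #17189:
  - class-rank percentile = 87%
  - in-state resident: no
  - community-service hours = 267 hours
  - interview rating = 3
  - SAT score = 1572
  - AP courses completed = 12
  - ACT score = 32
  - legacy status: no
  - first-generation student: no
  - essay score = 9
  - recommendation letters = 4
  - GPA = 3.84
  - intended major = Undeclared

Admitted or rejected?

Admitted

Atomic conditions:
  SAT score ≤ 1446: 1572 ≤ 1446 is false
  AP courses completed ≤ 11: 12 ≤ 11 is false
  legacy status: no → false
  class-rank percentile ≤ 5%: 87 ≤ 5 is false
  recommendation letters ≤ 0: 4 ≤ 0 is false
  essay score ≤ 2: 9 ≤ 2 is false
  in-state resident: no → false
  GPA > 1.64: 3.84 > 1.64 is true
  NOT first-generation student: no → true
  intended major = Humanities: Undeclared == Humanities is false
  community-service hours ≥ 145 hours: 267 ≥ 145 is true
  interview rating > 2: 3 > 2 is true
Combine:
[1.1] false OR false = false
[1.2] exactly-one(false, false) = false
[1.3] false OR false = false
[1] false OR false OR false = false
[2.1.1.1] false AND true AND true = false
[2.1.1] NOT false = true
[2.1] NOT true = false
[2.2.2.1] true AND true = true
[2.2.2] NOT true = false
[2.2] false → false (antecedent false ⇒ implication holds) = true
[2] false → true (antecedent false ⇒ implication holds) = true
[root] exactly-one(false, true) = true
Overall: true → admitted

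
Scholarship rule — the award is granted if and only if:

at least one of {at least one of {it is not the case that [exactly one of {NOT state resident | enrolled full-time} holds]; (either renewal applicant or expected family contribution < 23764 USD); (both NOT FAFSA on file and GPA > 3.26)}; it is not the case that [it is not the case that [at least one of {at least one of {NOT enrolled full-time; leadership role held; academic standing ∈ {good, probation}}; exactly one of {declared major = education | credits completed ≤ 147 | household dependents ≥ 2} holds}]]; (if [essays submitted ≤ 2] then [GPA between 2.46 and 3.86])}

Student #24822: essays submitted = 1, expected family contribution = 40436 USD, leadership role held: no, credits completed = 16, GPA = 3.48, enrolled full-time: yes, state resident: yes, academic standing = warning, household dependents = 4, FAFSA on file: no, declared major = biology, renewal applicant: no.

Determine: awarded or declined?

Atomic conditions:
  NOT state resident: yes → false
  enrolled full-time: yes → true
  renewal applicant: no → false
  expected family contribution < 23764 USD: 40436 < 23764 is false
  NOT FAFSA on file: no → true
  GPA > 3.26: 3.48 > 3.26 is true
  NOT enrolled full-time: yes → false
  leadership role held: no → false
  academic standing ∈ {good, probation}: warning is not in the set → false
  declared major = education: biology == education is false
  credits completed ≤ 147: 16 ≤ 147 is true
  household dependents ≥ 2: 4 ≥ 2 is true
  essays submitted ≤ 2: 1 ≤ 2 is true
  GPA between 2.46 and 3.86: 3.48 in [2.46, 3.86] is true
Combine:
[1.1.1] exactly-one(false, true) = true
[1.1] NOT true = false
[1.2] false OR false = false
[1.3] true AND true = true
[1] false OR false OR true = true
[2.1.1.1] false OR false OR false = false
[2.1.1.2] exactly-one(false, true, true) = false
[2.1.1] false OR false = false
[2.1] NOT false = true
[2] NOT true = false
[3] true → true = true
[root] true OR false OR true = true
Overall: true → awarded

Awarded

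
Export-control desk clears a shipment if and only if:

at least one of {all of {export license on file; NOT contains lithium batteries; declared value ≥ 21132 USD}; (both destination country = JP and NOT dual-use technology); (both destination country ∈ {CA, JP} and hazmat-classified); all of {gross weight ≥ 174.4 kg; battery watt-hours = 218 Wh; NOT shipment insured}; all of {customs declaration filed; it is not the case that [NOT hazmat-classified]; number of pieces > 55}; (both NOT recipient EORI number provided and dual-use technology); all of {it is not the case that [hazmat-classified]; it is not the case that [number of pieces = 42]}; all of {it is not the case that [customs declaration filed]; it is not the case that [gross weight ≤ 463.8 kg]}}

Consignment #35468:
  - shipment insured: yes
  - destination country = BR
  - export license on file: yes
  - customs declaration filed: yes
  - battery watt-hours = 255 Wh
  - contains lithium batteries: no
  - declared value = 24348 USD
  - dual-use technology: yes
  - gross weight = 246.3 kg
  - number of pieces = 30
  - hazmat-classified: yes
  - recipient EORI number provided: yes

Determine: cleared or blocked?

Cleared

Atomic conditions:
  export license on file: yes → true
  NOT contains lithium batteries: no → true
  declared value ≥ 21132 USD: 24348 ≥ 21132 is true
  destination country = JP: BR == JP is false
  NOT dual-use technology: yes → false
  destination country ∈ {CA, JP}: BR is not in the set → false
  hazmat-classified: yes → true
  gross weight ≥ 174.4 kg: 246.3 ≥ 174.4 is true
  battery watt-hours = 218 Wh: 255 == 218 is false
  NOT shipment insured: yes → false
  customs declaration filed: yes → true
  NOT hazmat-classified: yes → false
  number of pieces > 55: 30 > 55 is false
  NOT recipient EORI number provided: yes → false
  dual-use technology: yes → true
  number of pieces = 42: 30 == 42 is false
  gross weight ≤ 463.8 kg: 246.3 ≤ 463.8 is true
Combine:
[1] true AND true AND true = true
[2] false AND false = false
[3] false AND true = false
[4] true AND false AND false = false
[5.2] NOT false = true
[5] true AND true AND false = false
[6] false AND true = false
[7.1] NOT true = false
[7.2] NOT false = true
[7] false AND true = false
[8.1] NOT true = false
[8.2] NOT true = false
[8] false AND false = false
[root] true OR false OR false OR false OR false OR false OR false OR false = true
Overall: true → cleared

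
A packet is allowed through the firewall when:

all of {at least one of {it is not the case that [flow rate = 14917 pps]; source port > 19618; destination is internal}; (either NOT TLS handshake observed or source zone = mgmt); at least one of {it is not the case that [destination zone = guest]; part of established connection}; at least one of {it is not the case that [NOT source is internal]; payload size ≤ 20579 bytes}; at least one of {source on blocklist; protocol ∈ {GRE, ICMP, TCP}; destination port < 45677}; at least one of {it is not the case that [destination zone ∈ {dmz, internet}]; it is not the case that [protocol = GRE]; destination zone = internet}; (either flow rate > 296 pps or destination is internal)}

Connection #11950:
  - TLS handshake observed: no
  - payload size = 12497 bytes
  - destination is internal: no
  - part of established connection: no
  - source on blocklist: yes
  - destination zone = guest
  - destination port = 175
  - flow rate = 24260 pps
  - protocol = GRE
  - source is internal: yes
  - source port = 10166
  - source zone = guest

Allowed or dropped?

Dropped

Atomic conditions:
  flow rate = 14917 pps: 24260 == 14917 is false
  source port > 19618: 10166 > 19618 is false
  destination is internal: no → false
  NOT TLS handshake observed: no → true
  source zone = mgmt: guest == mgmt is false
  destination zone = guest: guest == guest is true
  part of established connection: no → false
  NOT source is internal: yes → false
  payload size ≤ 20579 bytes: 12497 ≤ 20579 is true
  source on blocklist: yes → true
  protocol ∈ {GRE, ICMP, TCP}: GRE is in the set → true
  destination port < 45677: 175 < 45677 is true
  destination zone ∈ {dmz, internet}: guest is not in the set → false
  protocol = GRE: GRE == GRE is true
  destination zone = internet: guest == internet is false
  flow rate > 296 pps: 24260 > 296 is true
Combine:
[1.1] NOT false = true
[1] true OR false OR false = true
[2] true OR false = true
[3.1] NOT true = false
[3] false OR false = false
[4.1] NOT false = true
[4] true OR true = true
[5] true OR true OR true = true
[6.1] NOT false = true
[6.2] NOT true = false
[6] true OR false OR false = true
[7] true OR false = true
[root] true AND true AND false AND true AND true AND true AND true = false
Overall: false → dropped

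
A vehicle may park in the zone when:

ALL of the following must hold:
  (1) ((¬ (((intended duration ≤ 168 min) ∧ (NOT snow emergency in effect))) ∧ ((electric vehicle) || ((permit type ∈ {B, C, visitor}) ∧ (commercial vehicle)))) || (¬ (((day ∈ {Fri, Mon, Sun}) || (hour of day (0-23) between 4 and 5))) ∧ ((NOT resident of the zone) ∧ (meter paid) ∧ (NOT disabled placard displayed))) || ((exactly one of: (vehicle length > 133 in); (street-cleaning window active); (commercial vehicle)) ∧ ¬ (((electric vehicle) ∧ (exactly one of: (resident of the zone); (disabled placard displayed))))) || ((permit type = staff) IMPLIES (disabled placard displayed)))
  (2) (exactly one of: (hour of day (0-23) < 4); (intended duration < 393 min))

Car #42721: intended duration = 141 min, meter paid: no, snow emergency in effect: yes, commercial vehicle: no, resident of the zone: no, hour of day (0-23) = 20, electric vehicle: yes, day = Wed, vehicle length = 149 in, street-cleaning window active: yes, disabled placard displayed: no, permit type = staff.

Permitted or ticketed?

Atomic conditions:
  intended duration ≤ 168 min: 141 ≤ 168 is true
  NOT snow emergency in effect: yes → false
  electric vehicle: yes → true
  permit type ∈ {B, C, visitor}: staff is not in the set → false
  commercial vehicle: no → false
  day ∈ {Fri, Mon, Sun}: Wed is not in the set → false
  hour of day (0-23) between 4 and 5: 20 in [4, 5] is false
  NOT resident of the zone: no → true
  meter paid: no → false
  NOT disabled placard displayed: no → true
  vehicle length > 133 in: 149 > 133 is true
  street-cleaning window active: yes → true
  resident of the zone: no → false
  disabled placard displayed: no → false
  permit type = staff: staff == staff is true
  hour of day (0-23) < 4: 20 < 4 is false
  intended duration < 393 min: 141 < 393 is true
Combine:
[1.1.1.1] true AND false = false
[1.1.1] NOT false = true
[1.1.2.2] false AND false = false
[1.1.2] true OR false = true
[1.1] true AND true = true
[1.2.1.1] false OR false = false
[1.2.1] NOT false = true
[1.2.2] true AND false AND true = false
[1.2] true AND false = false
[1.3.1] exactly-one(true, true, false) = false
[1.3.2.1.2] exactly-one(false, false) = false
[1.3.2.1] true AND false = false
[1.3.2] NOT false = true
[1.3] false AND true = false
[1.4] true → false = false
[1] true OR false OR false OR false = true
[2] exactly-one(false, true) = true
[root] true AND true = true
Overall: true → permitted

Permitted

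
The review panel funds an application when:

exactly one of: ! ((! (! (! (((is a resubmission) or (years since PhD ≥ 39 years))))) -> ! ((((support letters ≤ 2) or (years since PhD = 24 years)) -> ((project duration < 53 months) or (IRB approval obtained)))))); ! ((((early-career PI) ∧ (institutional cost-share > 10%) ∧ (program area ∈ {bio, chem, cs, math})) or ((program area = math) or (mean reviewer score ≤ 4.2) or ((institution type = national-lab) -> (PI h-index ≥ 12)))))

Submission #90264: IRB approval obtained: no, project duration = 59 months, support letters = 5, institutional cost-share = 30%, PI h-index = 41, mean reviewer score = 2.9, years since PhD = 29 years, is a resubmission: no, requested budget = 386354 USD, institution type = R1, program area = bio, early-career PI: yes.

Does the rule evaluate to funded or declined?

Funded

Atomic conditions:
  is a resubmission: no → false
  years since PhD ≥ 39 years: 29 ≥ 39 is false
  support letters ≤ 2: 5 ≤ 2 is false
  years since PhD = 24 years: 29 == 24 is false
  project duration < 53 months: 59 < 53 is false
  IRB approval obtained: no → false
  early-career PI: yes → true
  institutional cost-share > 10%: 30 > 10 is true
  program area ∈ {bio, chem, cs, math}: bio is in the set → true
  program area = math: bio == math is false
  mean reviewer score ≤ 4.2: 2.9 ≤ 4.2 is true
  institution type = national-lab: R1 == national-lab is false
  PI h-index ≥ 12: 41 ≥ 12 is true
Combine:
[1.1.1.1.1.1] false OR false = false
[1.1.1.1.1] NOT false = true
[1.1.1.1] NOT true = false
[1.1.1] NOT false = true
[1.1.2.1.1] false OR false = false
[1.1.2.1.2] false OR false = false
[1.1.2.1] false → false (antecedent false ⇒ implication holds) = true
[1.1.2] NOT true = false
[1.1] true → false = false
[1] NOT false = true
[2.1.1] true AND true AND true = true
[2.1.2.3] false → true (antecedent false ⇒ implication holds) = true
[2.1.2] false OR true OR true = true
[2.1] true OR true = true
[2] NOT true = false
[root] exactly-one(true, false) = true
Overall: true → funded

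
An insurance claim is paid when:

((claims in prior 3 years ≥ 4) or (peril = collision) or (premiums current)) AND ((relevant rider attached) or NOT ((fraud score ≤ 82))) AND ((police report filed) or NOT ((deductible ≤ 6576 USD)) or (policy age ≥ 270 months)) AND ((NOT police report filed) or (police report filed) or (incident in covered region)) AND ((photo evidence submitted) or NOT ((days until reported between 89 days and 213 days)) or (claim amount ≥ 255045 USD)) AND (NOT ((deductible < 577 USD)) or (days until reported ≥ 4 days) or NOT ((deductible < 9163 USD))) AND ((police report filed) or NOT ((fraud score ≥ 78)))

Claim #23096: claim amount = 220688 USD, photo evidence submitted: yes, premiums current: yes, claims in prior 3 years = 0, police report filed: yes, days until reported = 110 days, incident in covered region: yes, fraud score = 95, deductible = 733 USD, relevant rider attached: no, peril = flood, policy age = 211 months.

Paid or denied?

Paid

Atomic conditions:
  claims in prior 3 years ≥ 4: 0 ≥ 4 is false
  peril = collision: flood == collision is false
  premiums current: yes → true
  relevant rider attached: no → false
  fraud score ≤ 82: 95 ≤ 82 is false
  police report filed: yes → true
  deductible ≤ 6576 USD: 733 ≤ 6576 is true
  policy age ≥ 270 months: 211 ≥ 270 is false
  NOT police report filed: yes → false
  incident in covered region: yes → true
  photo evidence submitted: yes → true
  days until reported between 89 days and 213 days: 110 in [89, 213] is true
  claim amount ≥ 255045 USD: 220688 ≥ 255045 is false
  deductible < 577 USD: 733 < 577 is false
  days until reported ≥ 4 days: 110 ≥ 4 is true
  deductible < 9163 USD: 733 < 9163 is true
  fraud score ≥ 78: 95 ≥ 78 is true
Combine:
[1] false OR false OR true = true
[2.2] NOT false = true
[2] false OR true = true
[3.2] NOT true = false
[3] true OR false OR false = true
[4] false OR true OR true = true
[5.2] NOT true = false
[5] true OR false OR false = true
[6.1] NOT false = true
[6.3] NOT true = false
[6] true OR true OR false = true
[7.2] NOT true = false
[7] true OR false = true
[root] true AND true AND true AND true AND true AND true AND true = true
Overall: true → paid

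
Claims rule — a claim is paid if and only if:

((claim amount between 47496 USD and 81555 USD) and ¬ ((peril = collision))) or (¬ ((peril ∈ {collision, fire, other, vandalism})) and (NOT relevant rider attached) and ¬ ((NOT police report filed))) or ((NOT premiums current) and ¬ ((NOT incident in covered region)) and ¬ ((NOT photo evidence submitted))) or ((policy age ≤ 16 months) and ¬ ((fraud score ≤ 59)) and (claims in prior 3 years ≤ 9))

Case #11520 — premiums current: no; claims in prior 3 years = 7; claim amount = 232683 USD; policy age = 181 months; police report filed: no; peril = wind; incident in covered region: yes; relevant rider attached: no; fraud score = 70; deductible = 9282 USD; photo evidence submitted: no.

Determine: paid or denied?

Denied

Atomic conditions:
  claim amount between 47496 USD and 81555 USD: 232683 in [47496, 81555] is false
  peril = collision: wind == collision is false
  peril ∈ {collision, fire, other, vandalism}: wind is not in the set → false
  NOT relevant rider attached: no → true
  NOT police report filed: no → true
  NOT premiums current: no → true
  NOT incident in covered region: yes → false
  NOT photo evidence submitted: no → true
  policy age ≤ 16 months: 181 ≤ 16 is false
  fraud score ≤ 59: 70 ≤ 59 is false
  claims in prior 3 years ≤ 9: 7 ≤ 9 is true
Combine:
[1.2] NOT false = true
[1] false AND true = false
[2.1] NOT false = true
[2.3] NOT true = false
[2] true AND true AND false = false
[3.2] NOT false = true
[3.3] NOT true = false
[3] true AND true AND false = false
[4.2] NOT false = true
[4] false AND true AND true = false
[root] false OR false OR false OR false = false
Overall: false → denied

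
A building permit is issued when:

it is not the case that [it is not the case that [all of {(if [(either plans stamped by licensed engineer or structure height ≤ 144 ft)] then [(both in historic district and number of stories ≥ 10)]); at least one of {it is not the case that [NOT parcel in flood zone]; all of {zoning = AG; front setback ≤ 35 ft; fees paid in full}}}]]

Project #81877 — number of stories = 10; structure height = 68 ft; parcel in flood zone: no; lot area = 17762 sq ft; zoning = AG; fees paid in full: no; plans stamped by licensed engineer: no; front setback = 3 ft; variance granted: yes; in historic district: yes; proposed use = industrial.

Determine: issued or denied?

Denied

Atomic conditions:
  plans stamped by licensed engineer: no → false
  structure height ≤ 144 ft: 68 ≤ 144 is true
  in historic district: yes → true
  number of stories ≥ 10: 10 ≥ 10 is true
  NOT parcel in flood zone: no → true
  zoning = AG: AG == AG is true
  front setback ≤ 35 ft: 3 ≤ 35 is true
  fees paid in full: no → false
Combine:
[1.1.1.1] false OR true = true
[1.1.1.2] true AND true = true
[1.1.1] true → true = true
[1.1.2.1] NOT true = false
[1.1.2.2] true AND true AND false = false
[1.1.2] false OR false = false
[1.1] true AND false = false
[1] NOT false = true
[root] NOT true = false
Overall: false → denied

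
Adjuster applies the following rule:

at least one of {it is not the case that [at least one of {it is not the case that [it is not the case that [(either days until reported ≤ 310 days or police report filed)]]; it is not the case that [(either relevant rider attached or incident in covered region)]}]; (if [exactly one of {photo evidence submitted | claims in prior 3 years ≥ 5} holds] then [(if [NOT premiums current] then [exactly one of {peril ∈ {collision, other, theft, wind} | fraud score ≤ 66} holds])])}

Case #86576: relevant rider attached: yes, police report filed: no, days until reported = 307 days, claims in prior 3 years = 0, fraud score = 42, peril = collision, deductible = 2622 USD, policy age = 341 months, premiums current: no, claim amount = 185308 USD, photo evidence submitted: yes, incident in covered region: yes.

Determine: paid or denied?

Atomic conditions:
  days until reported ≤ 310 days: 307 ≤ 310 is true
  police report filed: no → false
  relevant rider attached: yes → true
  incident in covered region: yes → true
  photo evidence submitted: yes → true
  claims in prior 3 years ≥ 5: 0 ≥ 5 is false
  NOT premiums current: no → true
  peril ∈ {collision, other, theft, wind}: collision is in the set → true
  fraud score ≤ 66: 42 ≤ 66 is true
Combine:
[1.1.1.1.1] true OR false = true
[1.1.1.1] NOT true = false
[1.1.1] NOT false = true
[1.1.2.1] true OR true = true
[1.1.2] NOT true = false
[1.1] true OR false = true
[1] NOT true = false
[2.1] exactly-one(true, false) = true
[2.2.2] exactly-one(true, true) = false
[2.2] true → false = false
[2] true → false = false
[root] false OR false = false
Overall: false → denied

Denied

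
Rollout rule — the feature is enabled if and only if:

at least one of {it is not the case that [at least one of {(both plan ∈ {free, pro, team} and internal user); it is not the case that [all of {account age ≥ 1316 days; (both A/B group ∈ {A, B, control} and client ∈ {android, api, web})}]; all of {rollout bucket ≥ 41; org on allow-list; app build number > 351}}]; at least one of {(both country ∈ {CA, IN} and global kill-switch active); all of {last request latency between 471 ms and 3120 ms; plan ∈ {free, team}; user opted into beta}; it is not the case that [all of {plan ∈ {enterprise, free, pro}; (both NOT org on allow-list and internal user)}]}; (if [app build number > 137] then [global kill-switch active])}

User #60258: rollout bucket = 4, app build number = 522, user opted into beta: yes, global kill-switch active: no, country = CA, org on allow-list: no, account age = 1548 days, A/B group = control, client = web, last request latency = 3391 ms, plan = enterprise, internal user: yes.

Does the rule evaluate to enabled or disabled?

Atomic conditions:
  plan ∈ {free, pro, team}: enterprise is not in the set → false
  internal user: yes → true
  account age ≥ 1316 days: 1548 ≥ 1316 is true
  A/B group ∈ {A, B, control}: control is in the set → true
  client ∈ {android, api, web}: web is in the set → true
  rollout bucket ≥ 41: 4 ≥ 41 is false
  org on allow-list: no → false
  app build number > 351: 522 > 351 is true
  country ∈ {CA, IN}: CA is in the set → true
  global kill-switch active: no → false
  last request latency between 471 ms and 3120 ms: 3391 in [471, 3120] is false
  plan ∈ {free, team}: enterprise is not in the set → false
  user opted into beta: yes → true
  plan ∈ {enterprise, free, pro}: enterprise is in the set → true
  NOT org on allow-list: no → true
  app build number > 137: 522 > 137 is true
Combine:
[1.1.1] false AND true = false
[1.1.2.1.2] true AND true = true
[1.1.2.1] true AND true = true
[1.1.2] NOT true = false
[1.1.3] false AND false AND true = false
[1.1] false OR false OR false = false
[1] NOT false = true
[2.1] true AND false = false
[2.2] false AND false AND true = false
[2.3.1.2] true AND true = true
[2.3.1] true AND true = true
[2.3] NOT true = false
[2] false OR false OR false = false
[3] true → false = false
[root] true OR false OR false = true
Overall: true → enabled

Enabled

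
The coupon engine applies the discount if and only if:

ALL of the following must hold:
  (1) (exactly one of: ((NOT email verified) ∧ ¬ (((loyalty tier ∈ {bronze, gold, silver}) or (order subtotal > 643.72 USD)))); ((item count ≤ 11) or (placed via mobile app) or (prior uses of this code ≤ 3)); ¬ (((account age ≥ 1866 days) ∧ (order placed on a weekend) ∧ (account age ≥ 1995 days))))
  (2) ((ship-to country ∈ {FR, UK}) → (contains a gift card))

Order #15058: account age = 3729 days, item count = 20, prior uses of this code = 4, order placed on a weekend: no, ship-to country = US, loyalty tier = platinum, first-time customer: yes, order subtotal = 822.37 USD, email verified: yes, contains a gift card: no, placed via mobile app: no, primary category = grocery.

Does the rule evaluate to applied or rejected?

Applied

Atomic conditions:
  NOT email verified: yes → false
  loyalty tier ∈ {bronze, gold, silver}: platinum is not in the set → false
  order subtotal > 643.72 USD: 822.37 > 643.72 is true
  item count ≤ 11: 20 ≤ 11 is false
  placed via mobile app: no → false
  prior uses of this code ≤ 3: 4 ≤ 3 is false
  account age ≥ 1866 days: 3729 ≥ 1866 is true
  order placed on a weekend: no → false
  account age ≥ 1995 days: 3729 ≥ 1995 is true
  ship-to country ∈ {FR, UK}: US is not in the set → false
  contains a gift card: no → false
Combine:
[1.1.2.1] false OR true = true
[1.1.2] NOT true = false
[1.1] false AND false = false
[1.2] false OR false OR false = false
[1.3.1] true AND false AND true = false
[1.3] NOT false = true
[1] exactly-one(false, false, true) = true
[2] false → false (antecedent false ⇒ implication holds) = true
[root] true AND true = true
Overall: true → applied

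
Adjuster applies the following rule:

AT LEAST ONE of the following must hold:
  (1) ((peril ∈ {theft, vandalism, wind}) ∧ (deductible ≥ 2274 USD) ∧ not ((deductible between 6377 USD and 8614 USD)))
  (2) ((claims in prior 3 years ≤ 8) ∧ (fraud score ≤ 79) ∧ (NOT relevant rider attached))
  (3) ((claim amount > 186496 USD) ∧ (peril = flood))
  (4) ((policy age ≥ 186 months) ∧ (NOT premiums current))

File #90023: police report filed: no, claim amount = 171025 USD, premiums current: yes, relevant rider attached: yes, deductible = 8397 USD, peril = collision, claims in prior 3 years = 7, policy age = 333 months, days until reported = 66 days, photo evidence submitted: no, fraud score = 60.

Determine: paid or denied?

Denied

Atomic conditions:
  peril ∈ {theft, vandalism, wind}: collision is not in the set → false
  deductible ≥ 2274 USD: 8397 ≥ 2274 is true
  deductible between 6377 USD and 8614 USD: 8397 in [6377, 8614] is true
  claims in prior 3 years ≤ 8: 7 ≤ 8 is true
  fraud score ≤ 79: 60 ≤ 79 is true
  NOT relevant rider attached: yes → false
  claim amount > 186496 USD: 171025 > 186496 is false
  peril = flood: collision == flood is false
  policy age ≥ 186 months: 333 ≥ 186 is true
  NOT premiums current: yes → false
Combine:
[1.3] NOT true = false
[1] false AND true AND false = false
[2] true AND true AND false = false
[3] false AND false = false
[4] true AND false = false
[root] false OR false OR false OR false = false
Overall: false → denied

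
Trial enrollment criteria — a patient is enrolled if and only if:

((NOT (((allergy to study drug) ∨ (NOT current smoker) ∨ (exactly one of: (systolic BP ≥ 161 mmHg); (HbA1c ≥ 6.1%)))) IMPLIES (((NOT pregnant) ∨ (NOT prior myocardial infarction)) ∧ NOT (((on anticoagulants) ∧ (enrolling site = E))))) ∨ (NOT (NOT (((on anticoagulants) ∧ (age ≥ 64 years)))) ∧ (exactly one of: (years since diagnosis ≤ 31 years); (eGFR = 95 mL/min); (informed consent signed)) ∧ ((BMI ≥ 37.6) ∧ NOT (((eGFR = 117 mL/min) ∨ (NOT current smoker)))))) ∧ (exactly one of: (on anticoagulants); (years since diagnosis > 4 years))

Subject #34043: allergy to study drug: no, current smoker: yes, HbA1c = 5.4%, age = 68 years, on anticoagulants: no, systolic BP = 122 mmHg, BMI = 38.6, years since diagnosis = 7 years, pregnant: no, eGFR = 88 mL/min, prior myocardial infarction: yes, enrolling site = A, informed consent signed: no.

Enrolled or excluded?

Enrolled

Atomic conditions:
  allergy to study drug: no → false
  NOT current smoker: yes → false
  systolic BP ≥ 161 mmHg: 122 ≥ 161 is false
  HbA1c ≥ 6.1%: 5.4 ≥ 6.1 is false
  NOT pregnant: no → true
  NOT prior myocardial infarction: yes → false
  on anticoagulants: no → false
  enrolling site = E: A == E is false
  age ≥ 64 years: 68 ≥ 64 is true
  years since diagnosis ≤ 31 years: 7 ≤ 31 is true
  eGFR = 95 mL/min: 88 == 95 is false
  informed consent signed: no → false
  BMI ≥ 37.6: 38.6 ≥ 37.6 is true
  eGFR = 117 mL/min: 88 == 117 is false
  years since diagnosis > 4 years: 7 > 4 is true
Combine:
[1.1.1.1.3] exactly-one(false, false) = false
[1.1.1.1] false OR false OR false = false
[1.1.1] NOT false = true
[1.1.2.1] true OR false = true
[1.1.2.2.1] false AND false = false
[1.1.2.2] NOT false = true
[1.1.2] true AND true = true
[1.1] true → true = true
[1.2.1.1.1] false AND true = false
[1.2.1.1] NOT false = true
[1.2.1] NOT true = false
[1.2.2] exactly-one(true, false, false) = true
[1.2.3.2.1] false OR false = false
[1.2.3.2] NOT false = true
[1.2.3] true AND true = true
[1.2] false AND true AND true = false
[1] true OR false = true
[2] exactly-one(false, true) = true
[root] true AND true = true
Overall: true → enrolled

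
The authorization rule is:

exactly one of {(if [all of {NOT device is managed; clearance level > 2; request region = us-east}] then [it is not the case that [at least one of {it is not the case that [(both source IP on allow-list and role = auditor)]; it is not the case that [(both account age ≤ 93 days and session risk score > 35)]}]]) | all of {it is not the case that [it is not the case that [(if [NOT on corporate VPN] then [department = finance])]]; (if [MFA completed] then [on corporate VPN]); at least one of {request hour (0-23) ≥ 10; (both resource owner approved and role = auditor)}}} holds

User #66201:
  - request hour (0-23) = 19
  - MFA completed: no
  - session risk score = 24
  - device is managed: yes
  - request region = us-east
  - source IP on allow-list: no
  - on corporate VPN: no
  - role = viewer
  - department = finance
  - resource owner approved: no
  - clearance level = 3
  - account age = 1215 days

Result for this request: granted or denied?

Atomic conditions:
  NOT device is managed: yes → false
  clearance level > 2: 3 > 2 is true
  request region = us-east: us-east == us-east is true
  source IP on allow-list: no → false
  role = auditor: viewer == auditor is false
  account age ≤ 93 days: 1215 ≤ 93 is false
  session risk score > 35: 24 > 35 is false
  NOT on corporate VPN: no → true
  department = finance: finance == finance is true
  MFA completed: no → false
  on corporate VPN: no → false
  request hour (0-23) ≥ 10: 19 ≥ 10 is true
  resource owner approved: no → false
Combine:
[1.1] false AND true AND true = false
[1.2.1.1.1] false AND false = false
[1.2.1.1] NOT false = true
[1.2.1.2.1] false AND false = false
[1.2.1.2] NOT false = true
[1.2.1] true OR true = true
[1.2] NOT true = false
[1] false → false (antecedent false ⇒ implication holds) = true
[2.1.1.1] true → true = true
[2.1.1] NOT true = false
[2.1] NOT false = true
[2.2] false → false (antecedent false ⇒ implication holds) = true
[2.3.2] false AND false = false
[2.3] true OR false = true
[2] true AND true AND true = true
[root] exactly-one(true, true) = false
Overall: false → denied

Denied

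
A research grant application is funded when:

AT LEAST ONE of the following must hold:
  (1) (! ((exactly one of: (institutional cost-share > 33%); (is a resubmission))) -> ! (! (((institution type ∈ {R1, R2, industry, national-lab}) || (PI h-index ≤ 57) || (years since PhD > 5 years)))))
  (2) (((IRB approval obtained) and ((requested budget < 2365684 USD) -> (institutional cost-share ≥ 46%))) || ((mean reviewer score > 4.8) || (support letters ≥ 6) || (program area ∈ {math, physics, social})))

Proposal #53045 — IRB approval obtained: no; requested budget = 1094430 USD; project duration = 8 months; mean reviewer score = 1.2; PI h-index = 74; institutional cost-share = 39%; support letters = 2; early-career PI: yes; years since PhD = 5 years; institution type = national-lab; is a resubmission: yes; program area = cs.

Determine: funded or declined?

Atomic conditions:
  institutional cost-share > 33%: 39 > 33 is true
  is a resubmission: yes → true
  institution type ∈ {R1, R2, industry, national-lab}: national-lab is in the set → true
  PI h-index ≤ 57: 74 ≤ 57 is false
  years since PhD > 5 years: 5 > 5 is false
  IRB approval obtained: no → false
  requested budget < 2365684 USD: 1094430 < 2365684 is true
  institutional cost-share ≥ 46%: 39 ≥ 46 is false
  mean reviewer score > 4.8: 1.2 > 4.8 is false
  support letters ≥ 6: 2 ≥ 6 is false
  program area ∈ {math, physics, social}: cs is not in the set → false
Combine:
[1.1.1] exactly-one(true, true) = false
[1.1] NOT false = true
[1.2.1.1] true OR false OR false = true
[1.2.1] NOT true = false
[1.2] NOT false = true
[1] true → true = true
[2.1.2] true → false = false
[2.1] false AND false = false
[2.2] false OR false OR false = false
[2] false OR false = false
[root] true OR false = true
Overall: true → funded

Funded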